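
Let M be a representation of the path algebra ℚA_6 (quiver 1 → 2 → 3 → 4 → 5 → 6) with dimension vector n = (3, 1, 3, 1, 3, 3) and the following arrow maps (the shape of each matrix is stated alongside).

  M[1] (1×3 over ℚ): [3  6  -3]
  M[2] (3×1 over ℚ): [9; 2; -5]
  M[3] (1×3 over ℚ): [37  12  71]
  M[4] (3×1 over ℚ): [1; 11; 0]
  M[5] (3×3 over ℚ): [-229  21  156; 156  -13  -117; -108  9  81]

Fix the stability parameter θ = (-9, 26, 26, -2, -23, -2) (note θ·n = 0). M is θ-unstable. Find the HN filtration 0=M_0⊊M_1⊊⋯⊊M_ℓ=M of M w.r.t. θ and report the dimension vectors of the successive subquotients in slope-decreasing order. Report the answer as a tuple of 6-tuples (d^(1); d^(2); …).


Via rank(M_{q-1}∘⋯∘M_p): M ≅ I[1,1]^2, I[1,6], I[3,3]^2, I[5,5], I[5,6], I[6,6].
μ_θ-semistable layers: μ^(1)=26; μ^(2)=5; μ^(3)=-2; μ^(4)=-9; μ^(5)=-23

((0, 0, 2, 0, 0, 0); (0, 1, 1, 1, 1, 1); (0, 0, 0, 0, 0, 2); (3, 0, 0, 0, 0, 0); (0, 0, 0, 0, 2, 0))


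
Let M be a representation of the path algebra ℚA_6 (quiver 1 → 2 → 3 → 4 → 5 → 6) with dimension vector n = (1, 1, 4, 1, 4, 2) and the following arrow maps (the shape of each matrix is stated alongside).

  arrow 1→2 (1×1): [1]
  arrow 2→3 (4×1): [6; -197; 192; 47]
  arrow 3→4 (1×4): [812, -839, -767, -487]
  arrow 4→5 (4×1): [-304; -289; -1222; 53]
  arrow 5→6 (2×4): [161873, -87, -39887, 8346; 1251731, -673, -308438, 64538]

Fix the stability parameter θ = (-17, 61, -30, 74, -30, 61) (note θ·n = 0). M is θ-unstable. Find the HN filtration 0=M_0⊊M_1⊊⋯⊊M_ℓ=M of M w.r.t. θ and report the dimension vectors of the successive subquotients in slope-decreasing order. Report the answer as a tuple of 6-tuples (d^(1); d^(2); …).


Interval decomposition of M: I[1,6], I[3,3]^3, I[5,5]^2, I[5,6].
HN type (ℓ=5): μ^(1)=61; μ^(2)=22; μ^(3)=31/2; μ^(4)=-17; μ^(5)=-30

((0, 0, 0, 0, 0, 2); (0, 0, 0, 1, 1, 0); (0, 1, 1, 0, 0, 0); (1, 0, 0, 0, 0, 0); (0, 0, 3, 0, 3, 0))


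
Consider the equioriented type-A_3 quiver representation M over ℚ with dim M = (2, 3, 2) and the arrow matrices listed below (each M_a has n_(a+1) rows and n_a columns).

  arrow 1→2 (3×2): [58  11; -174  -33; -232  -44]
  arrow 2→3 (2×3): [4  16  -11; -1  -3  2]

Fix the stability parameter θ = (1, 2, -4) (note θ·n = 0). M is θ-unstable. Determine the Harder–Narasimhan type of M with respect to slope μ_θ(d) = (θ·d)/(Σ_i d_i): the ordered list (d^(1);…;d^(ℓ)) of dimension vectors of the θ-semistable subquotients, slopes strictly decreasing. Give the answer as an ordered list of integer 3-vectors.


Barcode: M ≅ I[1,1], I[1,2], I[2,3]^2. HN layers by μ_θ (3 steps, strictly decreasing):
  μ^(1)=2; μ^(2)=1; μ^(3)=-1

((0, 1, 0); (2, 0, 0); (0, 2, 2))


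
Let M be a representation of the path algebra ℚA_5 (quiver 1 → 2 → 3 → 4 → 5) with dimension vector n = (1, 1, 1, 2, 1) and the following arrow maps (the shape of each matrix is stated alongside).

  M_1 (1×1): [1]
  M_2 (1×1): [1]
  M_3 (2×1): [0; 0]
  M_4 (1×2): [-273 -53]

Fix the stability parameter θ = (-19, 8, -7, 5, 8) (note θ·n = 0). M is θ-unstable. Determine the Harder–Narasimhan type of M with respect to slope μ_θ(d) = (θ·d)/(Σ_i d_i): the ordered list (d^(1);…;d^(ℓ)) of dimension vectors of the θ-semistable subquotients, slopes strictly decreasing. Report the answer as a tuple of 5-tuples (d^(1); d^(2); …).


Via rank(M_{q-1}∘⋯∘M_p): M ≅ I[1,3], I[4,4], I[4,5].
μ_θ-semistable layers: μ^(1)=8; μ^(2)=5; μ^(3)=1/2; μ^(4)=-19

((0, 0, 0, 0, 1); (0, 0, 0, 2, 0); (0, 1, 1, 0, 0); (1, 0, 0, 0, 0))


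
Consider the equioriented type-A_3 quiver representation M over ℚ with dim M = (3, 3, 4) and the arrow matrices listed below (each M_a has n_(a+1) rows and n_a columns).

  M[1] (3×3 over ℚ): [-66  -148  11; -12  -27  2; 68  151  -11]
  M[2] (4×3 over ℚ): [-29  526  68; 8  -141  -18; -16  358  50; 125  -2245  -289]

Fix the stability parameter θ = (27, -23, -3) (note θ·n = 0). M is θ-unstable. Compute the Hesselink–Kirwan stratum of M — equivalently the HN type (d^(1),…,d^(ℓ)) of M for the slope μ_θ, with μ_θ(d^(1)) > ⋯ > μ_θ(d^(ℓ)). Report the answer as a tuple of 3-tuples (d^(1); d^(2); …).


Via rank(M_{q-1}∘⋯∘M_p): M ≅ I[1,3]^3, I[3,3].
μ_θ-semistable layers: μ^(1)=1/3; μ^(2)=-3

((3, 3, 3); (0, 0, 1))


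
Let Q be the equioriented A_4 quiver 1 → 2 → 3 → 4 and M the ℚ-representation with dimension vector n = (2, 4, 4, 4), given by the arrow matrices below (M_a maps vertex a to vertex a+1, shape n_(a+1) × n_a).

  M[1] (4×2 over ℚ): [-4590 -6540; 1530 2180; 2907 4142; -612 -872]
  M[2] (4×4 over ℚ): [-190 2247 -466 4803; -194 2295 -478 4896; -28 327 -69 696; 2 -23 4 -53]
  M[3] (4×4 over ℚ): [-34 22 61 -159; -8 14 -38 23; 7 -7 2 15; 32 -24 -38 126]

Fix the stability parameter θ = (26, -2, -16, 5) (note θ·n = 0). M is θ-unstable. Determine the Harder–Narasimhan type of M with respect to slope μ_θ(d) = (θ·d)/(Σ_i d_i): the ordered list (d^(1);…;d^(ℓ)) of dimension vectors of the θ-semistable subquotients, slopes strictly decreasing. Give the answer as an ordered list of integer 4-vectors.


Via rank(M_{q-1}∘⋯∘M_p): M ≅ I[1,1], I[1,4], I[2,2], I[2,4]^2, I[3,3], I[4,4].
μ_θ-semistable layers: μ^(1)=26; μ^(2)=5; μ^(3)=8/3; μ^(4)=-2; μ^(5)=-9; μ^(6)=-16

((1, 0, 0, 0); (0, 0, 0, 4); (1, 1, 1, 0); (0, 1, 0, 0); (0, 2, 2, 0); (0, 0, 1, 0))


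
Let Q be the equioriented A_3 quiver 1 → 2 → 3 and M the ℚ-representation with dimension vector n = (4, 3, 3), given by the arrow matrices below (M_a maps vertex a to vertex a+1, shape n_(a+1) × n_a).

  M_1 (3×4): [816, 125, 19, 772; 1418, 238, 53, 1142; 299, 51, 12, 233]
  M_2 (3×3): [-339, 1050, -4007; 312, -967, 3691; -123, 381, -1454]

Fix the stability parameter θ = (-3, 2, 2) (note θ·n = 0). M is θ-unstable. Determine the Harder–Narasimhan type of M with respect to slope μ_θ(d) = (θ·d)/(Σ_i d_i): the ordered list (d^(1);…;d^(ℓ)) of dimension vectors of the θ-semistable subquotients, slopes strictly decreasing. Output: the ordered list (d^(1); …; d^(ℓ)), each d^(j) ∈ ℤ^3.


Via rank(M_{q-1}∘⋯∘M_p): M ≅ I[1,1], I[1,2], I[1,3]^2, I[3,3].
μ_θ-semistable layers: μ^(1)=2; μ^(2)=-3

((0, 3, 3); (4, 0, 0))


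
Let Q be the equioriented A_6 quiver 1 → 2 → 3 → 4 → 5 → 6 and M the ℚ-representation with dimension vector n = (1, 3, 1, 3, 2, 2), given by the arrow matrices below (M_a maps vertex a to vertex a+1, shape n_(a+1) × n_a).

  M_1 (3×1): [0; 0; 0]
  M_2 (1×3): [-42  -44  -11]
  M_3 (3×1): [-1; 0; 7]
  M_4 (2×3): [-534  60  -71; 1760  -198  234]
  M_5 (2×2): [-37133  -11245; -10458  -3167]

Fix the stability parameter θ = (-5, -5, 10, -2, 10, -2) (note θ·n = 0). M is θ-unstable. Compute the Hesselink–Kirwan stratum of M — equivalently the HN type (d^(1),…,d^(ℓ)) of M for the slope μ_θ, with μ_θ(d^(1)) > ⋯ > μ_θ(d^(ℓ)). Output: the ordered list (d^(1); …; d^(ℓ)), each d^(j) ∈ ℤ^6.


Via rank(M_{q-1}∘⋯∘M_p): M ≅ I[1,1], I[2,2]^2, I[2,6], I[4,4], I[4,6].
μ_θ-semistable layers: μ^(1)=4; μ^(2)=-2; μ^(3)=-5

((0, 0, 1, 1, 2, 2); (0, 0, 0, 2, 0, 0); (1, 3, 0, 0, 0, 0))


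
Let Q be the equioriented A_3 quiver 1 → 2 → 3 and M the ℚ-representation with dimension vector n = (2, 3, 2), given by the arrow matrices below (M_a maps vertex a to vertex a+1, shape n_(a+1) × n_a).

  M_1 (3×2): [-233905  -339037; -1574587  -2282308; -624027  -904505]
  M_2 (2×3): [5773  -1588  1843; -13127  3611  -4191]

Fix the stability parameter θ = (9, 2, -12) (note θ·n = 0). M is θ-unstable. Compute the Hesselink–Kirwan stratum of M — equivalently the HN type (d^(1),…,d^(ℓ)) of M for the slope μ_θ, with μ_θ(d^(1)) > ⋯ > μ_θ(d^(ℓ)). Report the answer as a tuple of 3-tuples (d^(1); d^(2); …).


Interval decomposition of M: I[1,2], I[1,3], I[2,3].
HN type (ℓ=3): μ^(1)=11/2; μ^(2)=-1/3; μ^(3)=-5

((1, 1, 0); (1, 1, 1); (0, 1, 1))


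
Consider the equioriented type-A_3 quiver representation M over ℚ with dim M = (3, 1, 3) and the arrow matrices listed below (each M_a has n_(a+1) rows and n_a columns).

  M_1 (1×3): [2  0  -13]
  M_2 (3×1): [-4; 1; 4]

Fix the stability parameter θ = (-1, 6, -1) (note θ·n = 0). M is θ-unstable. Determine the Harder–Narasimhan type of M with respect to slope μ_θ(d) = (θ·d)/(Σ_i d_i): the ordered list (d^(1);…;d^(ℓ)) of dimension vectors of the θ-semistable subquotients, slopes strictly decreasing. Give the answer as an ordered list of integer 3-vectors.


Interval decomposition of M: I[1,1]^2, I[1,3], I[3,3]^2.
HN type (ℓ=2): μ^(1)=5/2; μ^(2)=-1

((0, 1, 1); (3, 0, 2))


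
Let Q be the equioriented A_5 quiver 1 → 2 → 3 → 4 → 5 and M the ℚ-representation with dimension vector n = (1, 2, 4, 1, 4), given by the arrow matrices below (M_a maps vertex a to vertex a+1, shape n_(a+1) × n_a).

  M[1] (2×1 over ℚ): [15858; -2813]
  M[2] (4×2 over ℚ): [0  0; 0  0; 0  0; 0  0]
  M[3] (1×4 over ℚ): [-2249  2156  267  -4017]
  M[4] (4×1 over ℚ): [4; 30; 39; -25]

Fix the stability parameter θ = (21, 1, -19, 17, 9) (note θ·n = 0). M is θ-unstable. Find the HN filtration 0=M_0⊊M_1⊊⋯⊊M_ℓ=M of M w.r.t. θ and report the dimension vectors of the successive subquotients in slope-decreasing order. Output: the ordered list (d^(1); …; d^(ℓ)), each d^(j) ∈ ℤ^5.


Interval decomposition of M: I[1,2], I[2,2], I[3,3]^3, I[3,5], I[5,5]^3.
HN type (ℓ=5): μ^(1)=13; μ^(2)=11; μ^(3)=9; μ^(4)=1; μ^(5)=-19

((0, 0, 0, 1, 1); (1, 1, 0, 0, 0); (0, 0, 0, 0, 3); (0, 1, 0, 0, 0); (0, 0, 4, 0, 0))


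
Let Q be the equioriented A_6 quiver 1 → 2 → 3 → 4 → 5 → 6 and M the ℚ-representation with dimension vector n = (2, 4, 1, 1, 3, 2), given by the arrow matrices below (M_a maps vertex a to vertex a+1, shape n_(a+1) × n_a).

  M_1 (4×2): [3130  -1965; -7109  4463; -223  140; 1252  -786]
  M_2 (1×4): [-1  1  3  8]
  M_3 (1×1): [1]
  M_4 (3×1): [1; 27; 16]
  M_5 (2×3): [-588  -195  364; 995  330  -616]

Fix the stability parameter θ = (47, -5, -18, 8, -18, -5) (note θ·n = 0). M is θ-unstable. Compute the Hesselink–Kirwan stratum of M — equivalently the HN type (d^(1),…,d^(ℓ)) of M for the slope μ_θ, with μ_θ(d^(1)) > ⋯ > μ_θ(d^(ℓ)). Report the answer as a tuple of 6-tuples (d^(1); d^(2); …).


Via rank(M_{q-1}∘⋯∘M_p): M ≅ I[1,2], I[1,6], I[2,2]^2, I[5,5], I[5,6].
μ_θ-semistable layers: μ^(1)=21; μ^(2)=3/2; μ^(3)=-5; μ^(4)=-18

((1, 1, 0, 0, 0, 0); (1, 1, 1, 1, 1, 1); (0, 2, 0, 0, 0, 1); (0, 0, 0, 0, 2, 0))


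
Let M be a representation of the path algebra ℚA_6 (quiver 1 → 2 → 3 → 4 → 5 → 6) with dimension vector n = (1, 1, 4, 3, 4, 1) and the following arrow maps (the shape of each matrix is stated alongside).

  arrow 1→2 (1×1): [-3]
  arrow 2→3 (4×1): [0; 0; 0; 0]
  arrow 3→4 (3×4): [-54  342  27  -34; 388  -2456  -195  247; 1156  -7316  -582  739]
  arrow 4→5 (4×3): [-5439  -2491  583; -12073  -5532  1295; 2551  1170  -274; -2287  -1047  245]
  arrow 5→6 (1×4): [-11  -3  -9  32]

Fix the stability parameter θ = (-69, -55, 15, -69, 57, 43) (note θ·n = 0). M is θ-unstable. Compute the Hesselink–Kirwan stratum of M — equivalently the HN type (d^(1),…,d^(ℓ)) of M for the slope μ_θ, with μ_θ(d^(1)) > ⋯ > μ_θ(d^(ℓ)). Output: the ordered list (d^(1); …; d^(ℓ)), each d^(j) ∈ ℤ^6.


Via rank(M_{q-1}∘⋯∘M_p): M ≅ I[1,2], I[3,3], I[3,5]^2, I[3,6], I[5,5].
μ_θ-semistable layers: μ^(1)=57; μ^(2)=50; μ^(3)=15; μ^(4)=-27; μ^(5)=-55; μ^(6)=-69

((0, 0, 0, 0, 3, 0); (0, 0, 0, 0, 1, 1); (0, 0, 1, 0, 0, 0); (0, 0, 3, 3, 0, 0); (0, 1, 0, 0, 0, 0); (1, 0, 0, 0, 0, 0))


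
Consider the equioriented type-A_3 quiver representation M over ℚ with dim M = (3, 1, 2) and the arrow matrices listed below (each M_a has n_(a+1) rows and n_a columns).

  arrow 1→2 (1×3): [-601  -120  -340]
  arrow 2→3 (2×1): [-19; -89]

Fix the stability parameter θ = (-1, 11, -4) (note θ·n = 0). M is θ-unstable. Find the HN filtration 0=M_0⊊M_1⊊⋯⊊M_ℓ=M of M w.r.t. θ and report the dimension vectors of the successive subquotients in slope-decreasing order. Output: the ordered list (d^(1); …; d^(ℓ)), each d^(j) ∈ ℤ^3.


Barcode: M ≅ I[1,1]^2, I[1,3], I[3,3]. HN layers by μ_θ (3 steps, strictly decreasing):
  μ^(1)=7/2; μ^(2)=-1; μ^(3)=-4

((0, 1, 1); (3, 0, 0); (0, 0, 1))


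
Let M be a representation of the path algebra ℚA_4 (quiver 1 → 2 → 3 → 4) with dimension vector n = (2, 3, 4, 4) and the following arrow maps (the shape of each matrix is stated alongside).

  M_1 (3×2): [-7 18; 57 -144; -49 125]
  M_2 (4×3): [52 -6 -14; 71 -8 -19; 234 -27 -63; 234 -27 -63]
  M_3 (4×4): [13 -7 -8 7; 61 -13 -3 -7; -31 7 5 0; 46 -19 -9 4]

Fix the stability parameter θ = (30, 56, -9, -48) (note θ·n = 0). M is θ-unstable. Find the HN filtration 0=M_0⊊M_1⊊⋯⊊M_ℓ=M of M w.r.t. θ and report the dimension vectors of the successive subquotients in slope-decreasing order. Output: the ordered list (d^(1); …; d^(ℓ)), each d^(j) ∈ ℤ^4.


Barcode: M ≅ I[1,2], I[1,4], I[2,4], I[3,4]^2. HN layers by μ_θ (5 steps, strictly decreasing):
  μ^(1)=56; μ^(2)=30; μ^(3)=29/4; μ^(4)=-1/3; μ^(5)=-57/2

((0, 1, 0, 0); (1, 0, 0, 0); (1, 1, 1, 1); (0, 1, 1, 1); (0, 0, 2, 2))


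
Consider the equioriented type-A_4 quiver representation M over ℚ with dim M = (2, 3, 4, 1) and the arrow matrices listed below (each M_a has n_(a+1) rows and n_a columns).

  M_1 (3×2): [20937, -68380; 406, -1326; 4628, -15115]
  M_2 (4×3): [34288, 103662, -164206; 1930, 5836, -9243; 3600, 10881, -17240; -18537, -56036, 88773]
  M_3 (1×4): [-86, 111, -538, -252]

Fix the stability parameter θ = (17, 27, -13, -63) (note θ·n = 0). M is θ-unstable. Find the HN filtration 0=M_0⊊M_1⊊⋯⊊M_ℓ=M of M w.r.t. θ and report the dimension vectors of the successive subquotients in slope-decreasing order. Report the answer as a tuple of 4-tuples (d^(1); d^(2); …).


Barcode: M ≅ I[1,3], I[1,4], I[2,3], I[3,3]. HN layers by μ_θ (4 steps, strictly decreasing):
  μ^(1)=31/3; μ^(2)=7; μ^(3)=-8; μ^(4)=-13

((1, 1, 1, 0); (0, 1, 1, 0); (1, 1, 1, 1); (0, 0, 1, 0))


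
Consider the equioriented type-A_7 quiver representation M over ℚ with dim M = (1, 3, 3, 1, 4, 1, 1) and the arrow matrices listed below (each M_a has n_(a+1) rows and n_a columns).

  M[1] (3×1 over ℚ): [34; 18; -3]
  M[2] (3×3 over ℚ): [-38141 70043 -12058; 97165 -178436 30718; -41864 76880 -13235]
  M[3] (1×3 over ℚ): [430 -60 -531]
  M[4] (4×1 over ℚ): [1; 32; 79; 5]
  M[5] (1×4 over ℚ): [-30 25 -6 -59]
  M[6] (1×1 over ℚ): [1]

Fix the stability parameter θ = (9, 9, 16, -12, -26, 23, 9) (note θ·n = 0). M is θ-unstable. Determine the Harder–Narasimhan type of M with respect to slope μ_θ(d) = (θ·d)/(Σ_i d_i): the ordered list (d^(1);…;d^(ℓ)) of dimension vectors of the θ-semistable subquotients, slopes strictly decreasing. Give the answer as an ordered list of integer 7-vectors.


Via rank(M_{q-1}∘⋯∘M_p): M ≅ I[1,7], I[2,3]^2, I[5,5]^3.
μ_θ-semistable layers: μ^(1)=16; μ^(2)=9; μ^(3)=-4/5; μ^(4)=-26

((0, 0, 2, 0, 0, 1, 1); (0, 2, 0, 0, 0, 0, 0); (1, 1, 1, 1, 1, 0, 0); (0, 0, 0, 0, 3, 0, 0))


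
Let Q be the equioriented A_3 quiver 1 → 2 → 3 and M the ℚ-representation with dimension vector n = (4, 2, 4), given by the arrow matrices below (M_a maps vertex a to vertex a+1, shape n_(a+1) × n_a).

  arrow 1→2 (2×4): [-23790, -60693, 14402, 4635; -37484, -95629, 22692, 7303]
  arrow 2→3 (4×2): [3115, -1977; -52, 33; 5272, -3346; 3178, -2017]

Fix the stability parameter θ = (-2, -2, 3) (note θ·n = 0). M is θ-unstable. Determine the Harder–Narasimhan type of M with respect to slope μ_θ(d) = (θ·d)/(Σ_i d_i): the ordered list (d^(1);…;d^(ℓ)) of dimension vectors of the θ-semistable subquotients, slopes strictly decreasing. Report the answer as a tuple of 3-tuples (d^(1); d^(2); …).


Via rank(M_{q-1}∘⋯∘M_p): M ≅ I[1,1]^2, I[1,3]^2, I[3,3]^2.
μ_θ-semistable layers: μ^(1)=3; μ^(2)=-2

((0, 0, 4); (4, 2, 0))


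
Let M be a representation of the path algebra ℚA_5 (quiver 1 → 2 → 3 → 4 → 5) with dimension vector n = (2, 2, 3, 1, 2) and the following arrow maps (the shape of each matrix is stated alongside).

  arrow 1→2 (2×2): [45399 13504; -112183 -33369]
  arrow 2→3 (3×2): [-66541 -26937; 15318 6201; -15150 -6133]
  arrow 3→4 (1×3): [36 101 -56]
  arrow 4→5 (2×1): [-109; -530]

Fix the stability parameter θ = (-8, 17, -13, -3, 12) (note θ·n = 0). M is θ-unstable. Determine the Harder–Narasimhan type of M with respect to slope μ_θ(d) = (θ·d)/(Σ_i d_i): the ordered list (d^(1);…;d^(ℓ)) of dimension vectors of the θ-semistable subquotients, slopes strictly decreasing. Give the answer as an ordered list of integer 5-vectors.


Interval decomposition of M: I[1,3], I[1,5], I[3,3], I[5,5].
HN type (ℓ=5): μ^(1)=12; μ^(2)=2; μ^(3)=1/3; μ^(4)=-8; μ^(5)=-13

((0, 0, 0, 0, 2); (0, 1, 1, 0, 0); (0, 1, 1, 1, 0); (2, 0, 0, 0, 0); (0, 0, 1, 0, 0))


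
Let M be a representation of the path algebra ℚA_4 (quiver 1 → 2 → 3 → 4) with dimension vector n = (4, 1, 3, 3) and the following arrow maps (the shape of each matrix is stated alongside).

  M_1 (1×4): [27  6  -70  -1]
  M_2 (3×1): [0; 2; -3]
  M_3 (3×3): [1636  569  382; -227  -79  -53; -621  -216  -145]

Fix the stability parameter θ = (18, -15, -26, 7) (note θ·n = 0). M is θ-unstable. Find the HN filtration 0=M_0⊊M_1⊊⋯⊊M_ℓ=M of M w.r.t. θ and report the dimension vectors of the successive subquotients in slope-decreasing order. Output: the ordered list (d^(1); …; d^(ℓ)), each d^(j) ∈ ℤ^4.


Barcode: M ≅ I[1,1]^3, I[1,4], I[3,3], I[3,4], I[4,4]. HN layers by μ_θ (4 steps, strictly decreasing):
  μ^(1)=18; μ^(2)=7; μ^(3)=-23/3; μ^(4)=-26

((3, 0, 0, 0); (0, 0, 0, 3); (1, 1, 1, 0); (0, 0, 2, 0))


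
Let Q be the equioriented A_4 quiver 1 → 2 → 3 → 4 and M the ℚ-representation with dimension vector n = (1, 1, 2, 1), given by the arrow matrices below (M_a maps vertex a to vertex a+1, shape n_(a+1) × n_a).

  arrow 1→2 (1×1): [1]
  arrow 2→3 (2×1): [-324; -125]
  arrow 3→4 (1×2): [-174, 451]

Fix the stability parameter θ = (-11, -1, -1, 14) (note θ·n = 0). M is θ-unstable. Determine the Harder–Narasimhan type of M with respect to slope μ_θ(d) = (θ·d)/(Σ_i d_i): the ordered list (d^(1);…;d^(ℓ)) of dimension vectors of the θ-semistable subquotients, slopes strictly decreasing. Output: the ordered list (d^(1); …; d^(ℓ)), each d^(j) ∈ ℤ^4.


Barcode: M ≅ I[1,4], I[3,3]. HN layers by μ_θ (3 steps, strictly decreasing):
  μ^(1)=14; μ^(2)=-1; μ^(3)=-11

((0, 0, 0, 1); (0, 1, 2, 0); (1, 0, 0, 0))


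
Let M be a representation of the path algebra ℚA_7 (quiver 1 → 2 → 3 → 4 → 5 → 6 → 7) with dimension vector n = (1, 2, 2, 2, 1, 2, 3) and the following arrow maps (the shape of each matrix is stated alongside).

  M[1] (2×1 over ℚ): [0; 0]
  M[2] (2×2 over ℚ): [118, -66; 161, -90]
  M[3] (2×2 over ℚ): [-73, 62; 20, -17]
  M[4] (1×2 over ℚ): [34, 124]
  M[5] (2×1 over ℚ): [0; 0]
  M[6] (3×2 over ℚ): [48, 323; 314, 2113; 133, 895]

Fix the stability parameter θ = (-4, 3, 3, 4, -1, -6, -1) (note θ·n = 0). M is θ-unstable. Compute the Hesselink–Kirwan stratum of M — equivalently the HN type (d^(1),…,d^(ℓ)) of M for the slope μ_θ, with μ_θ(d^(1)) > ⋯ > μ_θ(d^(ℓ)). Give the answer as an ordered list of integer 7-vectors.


Interval decomposition of M: I[1,1], I[2,4], I[2,5], I[6,7]^2, I[7,7].
HN type (ℓ=6): μ^(1)=4; μ^(2)=3; μ^(3)=9/4; μ^(4)=-1; μ^(5)=-4; μ^(6)=-6

((0, 0, 0, 1, 0, 0, 0); (0, 1, 1, 0, 0, 0, 0); (0, 1, 1, 1, 1, 0, 0); (0, 0, 0, 0, 0, 0, 3); (1, 0, 0, 0, 0, 0, 0); (0, 0, 0, 0, 0, 2, 0))


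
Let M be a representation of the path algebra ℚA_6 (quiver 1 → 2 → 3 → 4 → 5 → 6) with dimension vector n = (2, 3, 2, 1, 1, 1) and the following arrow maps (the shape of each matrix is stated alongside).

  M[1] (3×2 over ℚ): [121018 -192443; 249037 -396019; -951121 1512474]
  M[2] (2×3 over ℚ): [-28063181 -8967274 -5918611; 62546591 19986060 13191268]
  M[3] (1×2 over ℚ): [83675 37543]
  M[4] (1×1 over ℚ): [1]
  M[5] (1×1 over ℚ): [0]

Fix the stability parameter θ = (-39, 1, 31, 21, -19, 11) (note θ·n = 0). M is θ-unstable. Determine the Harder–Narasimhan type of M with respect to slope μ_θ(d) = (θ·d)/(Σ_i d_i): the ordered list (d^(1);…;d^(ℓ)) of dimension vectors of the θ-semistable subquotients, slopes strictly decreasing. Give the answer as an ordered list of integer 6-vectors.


Barcode: M ≅ I[1,3], I[1,5], I[2,2], I[6,6]. HN layers by μ_θ (4 steps, strictly decreasing):
  μ^(1)=31; μ^(2)=11; μ^(3)=1; μ^(4)=-39

((0, 0, 1, 0, 0, 0); (0, 0, 1, 1, 1, 1); (0, 3, 0, 0, 0, 0); (2, 0, 0, 0, 0, 0))


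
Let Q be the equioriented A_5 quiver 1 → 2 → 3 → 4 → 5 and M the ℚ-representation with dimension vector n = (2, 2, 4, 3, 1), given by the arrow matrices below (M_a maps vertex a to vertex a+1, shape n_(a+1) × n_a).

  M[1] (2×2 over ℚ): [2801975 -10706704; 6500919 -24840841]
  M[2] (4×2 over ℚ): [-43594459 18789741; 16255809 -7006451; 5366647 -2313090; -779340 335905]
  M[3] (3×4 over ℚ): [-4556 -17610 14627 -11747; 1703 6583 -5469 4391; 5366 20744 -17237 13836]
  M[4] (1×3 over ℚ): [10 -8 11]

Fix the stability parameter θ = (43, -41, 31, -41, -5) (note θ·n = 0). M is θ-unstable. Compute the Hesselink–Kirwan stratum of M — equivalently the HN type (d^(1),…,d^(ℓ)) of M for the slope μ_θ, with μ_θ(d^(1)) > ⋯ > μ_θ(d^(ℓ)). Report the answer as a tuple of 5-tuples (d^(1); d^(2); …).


Barcode: M ≅ I[1,4], I[1,5], I[3,3], I[3,4]. HN layers by μ_θ (4 steps, strictly decreasing):
  μ^(1)=31; μ^(2)=-2; μ^(3)=-13/5; μ^(4)=-5

((0, 0, 1, 0, 0); (1, 1, 1, 1, 0); (1, 1, 1, 1, 1); (0, 0, 1, 1, 0))


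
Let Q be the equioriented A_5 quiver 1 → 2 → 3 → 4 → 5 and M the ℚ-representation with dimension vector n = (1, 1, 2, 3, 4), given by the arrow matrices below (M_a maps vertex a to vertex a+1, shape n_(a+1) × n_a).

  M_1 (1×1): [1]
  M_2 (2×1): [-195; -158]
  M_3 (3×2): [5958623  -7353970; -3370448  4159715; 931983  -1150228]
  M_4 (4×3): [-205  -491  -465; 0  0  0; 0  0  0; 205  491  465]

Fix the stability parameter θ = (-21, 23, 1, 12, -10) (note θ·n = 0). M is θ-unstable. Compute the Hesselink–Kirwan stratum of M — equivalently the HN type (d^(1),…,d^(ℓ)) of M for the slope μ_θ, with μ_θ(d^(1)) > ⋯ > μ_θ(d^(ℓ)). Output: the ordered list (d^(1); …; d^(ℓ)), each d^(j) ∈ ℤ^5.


Via rank(M_{q-1}∘⋯∘M_p): M ≅ I[1,4], I[3,5], I[4,4], I[5,5]^3.
μ_θ-semistable layers: μ^(1)=12; μ^(2)=1; μ^(3)=-10; μ^(4)=-21

((0, 1, 1, 2, 0); (0, 0, 1, 1, 1); (0, 0, 0, 0, 3); (1, 0, 0, 0, 0))


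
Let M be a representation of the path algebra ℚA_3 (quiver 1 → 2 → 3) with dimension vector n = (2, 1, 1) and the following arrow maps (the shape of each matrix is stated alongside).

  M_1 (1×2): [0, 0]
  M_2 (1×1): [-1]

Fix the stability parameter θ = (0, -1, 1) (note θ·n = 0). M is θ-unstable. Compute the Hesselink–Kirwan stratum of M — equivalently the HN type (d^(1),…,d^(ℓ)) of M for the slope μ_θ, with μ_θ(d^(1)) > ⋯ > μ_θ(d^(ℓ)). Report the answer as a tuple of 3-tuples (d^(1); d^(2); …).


Interval decomposition of M: I[1,1]^2, I[2,3].
HN type (ℓ=3): μ^(1)=1; μ^(2)=0; μ^(3)=-1

((0, 0, 1); (2, 0, 0); (0, 1, 0))


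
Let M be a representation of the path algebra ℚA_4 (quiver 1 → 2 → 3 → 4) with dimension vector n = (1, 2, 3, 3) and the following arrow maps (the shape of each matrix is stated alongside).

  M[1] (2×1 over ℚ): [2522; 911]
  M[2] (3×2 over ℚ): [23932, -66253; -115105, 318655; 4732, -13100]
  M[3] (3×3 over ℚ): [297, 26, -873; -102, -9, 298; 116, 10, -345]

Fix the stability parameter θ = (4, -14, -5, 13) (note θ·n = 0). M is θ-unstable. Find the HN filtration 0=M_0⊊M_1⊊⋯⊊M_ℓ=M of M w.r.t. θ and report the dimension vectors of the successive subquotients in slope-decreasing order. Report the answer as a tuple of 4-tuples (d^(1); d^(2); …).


Via rank(M_{q-1}∘⋯∘M_p): M ≅ I[1,4], I[2,4], I[3,4].
μ_θ-semistable layers: μ^(1)=13; μ^(2)=-5; μ^(3)=-14

((0, 0, 0, 3); (1, 1, 3, 0); (0, 1, 0, 0))


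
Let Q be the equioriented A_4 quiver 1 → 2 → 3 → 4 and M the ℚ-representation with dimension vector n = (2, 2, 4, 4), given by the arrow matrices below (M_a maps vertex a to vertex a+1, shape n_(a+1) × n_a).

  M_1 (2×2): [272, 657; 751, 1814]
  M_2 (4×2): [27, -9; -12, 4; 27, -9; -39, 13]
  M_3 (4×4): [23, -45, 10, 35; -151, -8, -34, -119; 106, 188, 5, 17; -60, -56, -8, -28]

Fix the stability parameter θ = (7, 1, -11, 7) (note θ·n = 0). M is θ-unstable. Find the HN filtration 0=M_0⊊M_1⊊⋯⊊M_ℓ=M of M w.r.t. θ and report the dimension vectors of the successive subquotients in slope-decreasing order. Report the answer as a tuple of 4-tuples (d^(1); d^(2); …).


Interval decomposition of M: I[1,2], I[1,4], I[3,3], I[3,4]^2, I[4,4].
HN type (ℓ=4): μ^(1)=7; μ^(2)=4; μ^(3)=-1; μ^(4)=-11

((0, 0, 0, 4); (1, 1, 0, 0); (1, 1, 1, 0); (0, 0, 3, 0))


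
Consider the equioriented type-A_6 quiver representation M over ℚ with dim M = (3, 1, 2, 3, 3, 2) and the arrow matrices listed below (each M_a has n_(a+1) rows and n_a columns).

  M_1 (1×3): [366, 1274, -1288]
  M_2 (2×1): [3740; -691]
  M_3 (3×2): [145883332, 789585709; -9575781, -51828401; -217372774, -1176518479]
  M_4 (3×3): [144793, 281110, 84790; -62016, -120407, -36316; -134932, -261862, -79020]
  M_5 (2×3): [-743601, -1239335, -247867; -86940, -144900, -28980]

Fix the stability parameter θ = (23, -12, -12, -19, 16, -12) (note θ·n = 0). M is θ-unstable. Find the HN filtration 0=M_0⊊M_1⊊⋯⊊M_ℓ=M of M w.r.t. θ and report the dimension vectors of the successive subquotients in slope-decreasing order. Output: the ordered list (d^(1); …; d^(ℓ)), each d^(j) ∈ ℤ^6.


Via rank(M_{q-1}∘⋯∘M_p): M ≅ I[1,1]^2, I[1,5], I[3,6], I[4,5], I[6,6].
μ_θ-semistable layers: μ^(1)=23; μ^(2)=16; μ^(3)=2; μ^(4)=-5; μ^(5)=-12; μ^(6)=-31/2; μ^(7)=-19

((2, 0, 0, 0, 0, 0); (0, 0, 0, 0, 2, 0); (0, 0, 0, 0, 1, 1); (1, 1, 1, 1, 0, 0); (0, 0, 0, 0, 0, 1); (0, 0, 1, 1, 0, 0); (0, 0, 0, 1, 0, 0))


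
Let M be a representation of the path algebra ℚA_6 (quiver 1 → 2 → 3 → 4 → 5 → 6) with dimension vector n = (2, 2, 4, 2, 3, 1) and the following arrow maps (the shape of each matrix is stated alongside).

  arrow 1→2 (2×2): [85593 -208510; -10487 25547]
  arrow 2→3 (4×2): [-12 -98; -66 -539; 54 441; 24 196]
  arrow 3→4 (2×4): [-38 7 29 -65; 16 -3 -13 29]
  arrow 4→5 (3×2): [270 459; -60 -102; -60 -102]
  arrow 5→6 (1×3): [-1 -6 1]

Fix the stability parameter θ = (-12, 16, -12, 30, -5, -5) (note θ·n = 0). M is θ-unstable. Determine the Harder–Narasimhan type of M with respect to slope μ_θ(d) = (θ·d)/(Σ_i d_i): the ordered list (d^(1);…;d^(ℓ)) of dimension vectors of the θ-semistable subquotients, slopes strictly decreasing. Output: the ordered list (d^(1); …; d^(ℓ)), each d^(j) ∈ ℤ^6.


Barcode: M ≅ I[1,2], I[1,3], I[3,3], I[3,4], I[3,6], I[5,5]^2. HN layers by μ_θ (6 steps, strictly decreasing):
  μ^(1)=30; μ^(2)=16; μ^(3)=20/3; μ^(4)=2; μ^(5)=-5; μ^(6)=-12

((0, 0, 0, 1, 0, 0); (0, 1, 0, 0, 0, 0); (0, 0, 0, 1, 1, 1); (0, 1, 1, 0, 0, 0); (0, 0, 0, 0, 2, 0); (2, 0, 3, 0, 0, 0))


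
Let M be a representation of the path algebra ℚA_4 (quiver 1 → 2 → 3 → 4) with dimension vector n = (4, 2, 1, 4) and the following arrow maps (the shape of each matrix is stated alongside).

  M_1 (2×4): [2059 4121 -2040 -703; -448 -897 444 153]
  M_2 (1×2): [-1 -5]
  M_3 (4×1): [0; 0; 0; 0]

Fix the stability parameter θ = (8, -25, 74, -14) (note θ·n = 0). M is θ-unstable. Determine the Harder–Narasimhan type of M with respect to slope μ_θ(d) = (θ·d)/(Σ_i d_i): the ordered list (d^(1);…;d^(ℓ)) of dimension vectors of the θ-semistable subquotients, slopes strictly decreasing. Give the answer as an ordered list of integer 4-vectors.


Interval decomposition of M: I[1,1]^2, I[1,2], I[1,3], I[4,4]^4.
HN type (ℓ=4): μ^(1)=74; μ^(2)=8; μ^(3)=-17/2; μ^(4)=-14

((0, 0, 1, 0); (2, 0, 0, 0); (2, 2, 0, 0); (0, 0, 0, 4))


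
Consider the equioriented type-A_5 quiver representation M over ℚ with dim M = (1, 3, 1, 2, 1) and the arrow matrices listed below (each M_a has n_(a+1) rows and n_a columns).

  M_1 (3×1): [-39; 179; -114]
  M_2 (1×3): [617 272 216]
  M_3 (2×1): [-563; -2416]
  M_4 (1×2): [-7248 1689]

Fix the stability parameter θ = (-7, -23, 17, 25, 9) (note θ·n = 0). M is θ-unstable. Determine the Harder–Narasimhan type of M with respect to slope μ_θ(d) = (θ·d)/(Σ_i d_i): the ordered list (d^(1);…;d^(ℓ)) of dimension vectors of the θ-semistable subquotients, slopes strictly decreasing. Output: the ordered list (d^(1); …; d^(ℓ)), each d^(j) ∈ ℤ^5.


Interval decomposition of M: I[1,4], I[2,2]^2, I[4,5].
HN type (ℓ=4): μ^(1)=25; μ^(2)=17; μ^(3)=-15; μ^(4)=-23

((0, 0, 0, 1, 0); (0, 0, 1, 1, 1); (1, 1, 0, 0, 0); (0, 2, 0, 0, 0))


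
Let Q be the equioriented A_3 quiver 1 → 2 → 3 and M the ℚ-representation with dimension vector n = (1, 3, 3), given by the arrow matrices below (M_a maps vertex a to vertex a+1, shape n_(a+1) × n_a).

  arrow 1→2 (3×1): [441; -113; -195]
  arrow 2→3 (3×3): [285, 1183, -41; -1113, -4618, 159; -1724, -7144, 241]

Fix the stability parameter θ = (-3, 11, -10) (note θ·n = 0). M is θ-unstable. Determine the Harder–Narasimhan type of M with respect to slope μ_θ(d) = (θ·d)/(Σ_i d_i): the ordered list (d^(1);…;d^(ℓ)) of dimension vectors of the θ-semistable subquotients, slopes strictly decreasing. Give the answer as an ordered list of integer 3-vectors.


Via rank(M_{q-1}∘⋯∘M_p): M ≅ I[1,3], I[2,3]^2.
μ_θ-semistable layers: μ^(1)=1/2; μ^(2)=-3

((0, 3, 3); (1, 0, 0))


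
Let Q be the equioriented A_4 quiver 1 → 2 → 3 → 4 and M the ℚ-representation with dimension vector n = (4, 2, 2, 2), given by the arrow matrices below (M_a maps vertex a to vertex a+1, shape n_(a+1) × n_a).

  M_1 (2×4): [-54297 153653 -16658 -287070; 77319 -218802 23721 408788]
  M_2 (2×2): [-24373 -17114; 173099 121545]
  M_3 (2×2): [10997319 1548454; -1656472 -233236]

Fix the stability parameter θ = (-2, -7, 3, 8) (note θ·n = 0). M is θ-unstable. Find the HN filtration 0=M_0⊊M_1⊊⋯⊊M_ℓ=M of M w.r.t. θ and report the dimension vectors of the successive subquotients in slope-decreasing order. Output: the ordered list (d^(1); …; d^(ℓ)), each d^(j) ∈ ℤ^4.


Interval decomposition of M: I[1,1]^2, I[1,4]^2.
HN type (ℓ=4): μ^(1)=8; μ^(2)=3; μ^(3)=-2; μ^(4)=-9/2

((0, 0, 0, 2); (0, 0, 2, 0); (2, 0, 0, 0); (2, 2, 0, 0))


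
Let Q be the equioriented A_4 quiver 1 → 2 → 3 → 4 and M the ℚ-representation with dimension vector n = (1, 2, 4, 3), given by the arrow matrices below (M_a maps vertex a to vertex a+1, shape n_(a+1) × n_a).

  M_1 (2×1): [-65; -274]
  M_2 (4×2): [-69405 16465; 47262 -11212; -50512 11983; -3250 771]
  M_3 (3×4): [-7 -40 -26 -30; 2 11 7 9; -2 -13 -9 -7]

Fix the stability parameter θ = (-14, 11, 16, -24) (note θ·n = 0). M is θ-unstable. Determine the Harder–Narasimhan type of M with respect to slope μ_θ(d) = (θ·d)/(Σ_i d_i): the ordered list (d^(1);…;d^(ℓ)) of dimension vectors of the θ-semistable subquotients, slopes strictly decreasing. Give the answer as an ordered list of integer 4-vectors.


Via rank(M_{q-1}∘⋯∘M_p): M ≅ I[1,4], I[2,3], I[3,3], I[3,4], I[4,4].
μ_θ-semistable layers: μ^(1)=16; μ^(2)=11; μ^(3)=1; μ^(4)=-4; μ^(5)=-14; μ^(6)=-24

((0, 0, 2, 0); (0, 1, 0, 0); (0, 1, 1, 1); (0, 0, 1, 1); (1, 0, 0, 0); (0, 0, 0, 1))


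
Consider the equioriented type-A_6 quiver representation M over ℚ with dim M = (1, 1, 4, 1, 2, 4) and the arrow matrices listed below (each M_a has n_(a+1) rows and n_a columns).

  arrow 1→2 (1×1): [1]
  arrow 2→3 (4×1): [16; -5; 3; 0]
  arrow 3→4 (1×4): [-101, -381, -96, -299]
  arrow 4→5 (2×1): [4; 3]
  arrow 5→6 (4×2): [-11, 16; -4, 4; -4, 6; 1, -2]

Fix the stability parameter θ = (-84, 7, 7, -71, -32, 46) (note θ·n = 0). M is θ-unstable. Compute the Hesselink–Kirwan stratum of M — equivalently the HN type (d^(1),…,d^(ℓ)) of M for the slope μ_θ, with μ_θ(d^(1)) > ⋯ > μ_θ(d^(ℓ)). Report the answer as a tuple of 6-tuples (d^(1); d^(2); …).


Interval decomposition of M: I[1,6], I[3,3]^3, I[5,6], I[6,6]^2.
HN type (ℓ=5): μ^(1)=46; μ^(2)=7; μ^(3)=-89/4; μ^(4)=-32; μ^(5)=-84

((0, 0, 0, 0, 0, 4); (0, 0, 3, 0, 0, 0); (0, 1, 1, 1, 1, 0); (0, 0, 0, 0, 1, 0); (1, 0, 0, 0, 0, 0))


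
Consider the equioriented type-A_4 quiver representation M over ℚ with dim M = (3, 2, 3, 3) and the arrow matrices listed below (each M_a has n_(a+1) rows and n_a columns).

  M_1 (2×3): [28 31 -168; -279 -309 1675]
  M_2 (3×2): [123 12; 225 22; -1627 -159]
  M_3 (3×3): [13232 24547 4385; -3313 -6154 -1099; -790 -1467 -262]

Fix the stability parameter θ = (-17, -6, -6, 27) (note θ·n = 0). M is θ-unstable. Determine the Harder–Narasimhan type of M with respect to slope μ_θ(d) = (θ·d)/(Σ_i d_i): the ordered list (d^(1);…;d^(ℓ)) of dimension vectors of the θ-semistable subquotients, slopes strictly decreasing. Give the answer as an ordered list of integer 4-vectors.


Via rank(M_{q-1}∘⋯∘M_p): M ≅ I[1,1], I[1,4]^2, I[3,4].
μ_θ-semistable layers: μ^(1)=27; μ^(2)=-6; μ^(3)=-17

((0, 0, 0, 3); (0, 2, 3, 0); (3, 0, 0, 0))


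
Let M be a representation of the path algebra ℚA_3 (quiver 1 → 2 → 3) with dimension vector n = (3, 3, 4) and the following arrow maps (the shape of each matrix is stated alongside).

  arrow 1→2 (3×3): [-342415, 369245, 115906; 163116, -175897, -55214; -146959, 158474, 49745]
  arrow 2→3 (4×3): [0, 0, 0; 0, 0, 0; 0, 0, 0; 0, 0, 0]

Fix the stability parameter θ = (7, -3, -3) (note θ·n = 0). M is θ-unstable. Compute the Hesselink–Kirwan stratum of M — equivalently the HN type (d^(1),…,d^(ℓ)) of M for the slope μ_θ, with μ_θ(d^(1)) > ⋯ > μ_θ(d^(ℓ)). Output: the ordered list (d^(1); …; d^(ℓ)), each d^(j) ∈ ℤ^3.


Via rank(M_{q-1}∘⋯∘M_p): M ≅ I[1,2]^3, I[3,3]^4.
μ_θ-semistable layers: μ^(1)=2; μ^(2)=-3

((3, 3, 0); (0, 0, 4))


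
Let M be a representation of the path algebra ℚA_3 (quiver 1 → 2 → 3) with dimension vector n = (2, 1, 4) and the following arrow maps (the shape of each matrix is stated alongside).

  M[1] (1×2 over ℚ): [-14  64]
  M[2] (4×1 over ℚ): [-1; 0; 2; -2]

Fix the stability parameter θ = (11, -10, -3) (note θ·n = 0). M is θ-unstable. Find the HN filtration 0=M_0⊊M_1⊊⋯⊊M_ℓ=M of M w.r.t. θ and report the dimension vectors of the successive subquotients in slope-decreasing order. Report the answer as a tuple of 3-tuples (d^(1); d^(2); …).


Interval decomposition of M: I[1,1], I[1,3], I[3,3]^3.
HN type (ℓ=3): μ^(1)=11; μ^(2)=-2/3; μ^(3)=-3

((1, 0, 0); (1, 1, 1); (0, 0, 3))


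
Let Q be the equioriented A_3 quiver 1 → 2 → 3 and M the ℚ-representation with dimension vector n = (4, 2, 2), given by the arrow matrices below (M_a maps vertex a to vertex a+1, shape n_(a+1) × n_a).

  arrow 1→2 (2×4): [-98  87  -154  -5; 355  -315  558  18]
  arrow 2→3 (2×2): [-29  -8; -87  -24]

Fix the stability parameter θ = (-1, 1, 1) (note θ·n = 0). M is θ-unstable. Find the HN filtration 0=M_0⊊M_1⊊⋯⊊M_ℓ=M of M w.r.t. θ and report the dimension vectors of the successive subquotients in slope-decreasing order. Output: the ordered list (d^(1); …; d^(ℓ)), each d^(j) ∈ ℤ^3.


Via rank(M_{q-1}∘⋯∘M_p): M ≅ I[1,1]^2, I[1,2], I[1,3], I[3,3].
μ_θ-semistable layers: μ^(1)=1; μ^(2)=-1

((0, 2, 2); (4, 0, 0))


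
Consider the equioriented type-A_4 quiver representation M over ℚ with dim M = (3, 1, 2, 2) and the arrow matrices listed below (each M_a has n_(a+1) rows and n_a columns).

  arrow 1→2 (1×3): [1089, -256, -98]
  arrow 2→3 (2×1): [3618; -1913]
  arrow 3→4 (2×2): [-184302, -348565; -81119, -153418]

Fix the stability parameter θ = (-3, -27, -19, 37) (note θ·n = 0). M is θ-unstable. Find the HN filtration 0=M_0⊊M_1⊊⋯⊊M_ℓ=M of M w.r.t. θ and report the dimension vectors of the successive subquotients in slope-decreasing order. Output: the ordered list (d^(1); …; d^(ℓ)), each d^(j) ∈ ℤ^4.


Barcode: M ≅ I[1,1]^2, I[1,4], I[3,4]. HN layers by μ_θ (4 steps, strictly decreasing):
  μ^(1)=37; μ^(2)=-3; μ^(3)=-49/3; μ^(4)=-19

((0, 0, 0, 2); (2, 0, 0, 0); (1, 1, 1, 0); (0, 0, 1, 0))


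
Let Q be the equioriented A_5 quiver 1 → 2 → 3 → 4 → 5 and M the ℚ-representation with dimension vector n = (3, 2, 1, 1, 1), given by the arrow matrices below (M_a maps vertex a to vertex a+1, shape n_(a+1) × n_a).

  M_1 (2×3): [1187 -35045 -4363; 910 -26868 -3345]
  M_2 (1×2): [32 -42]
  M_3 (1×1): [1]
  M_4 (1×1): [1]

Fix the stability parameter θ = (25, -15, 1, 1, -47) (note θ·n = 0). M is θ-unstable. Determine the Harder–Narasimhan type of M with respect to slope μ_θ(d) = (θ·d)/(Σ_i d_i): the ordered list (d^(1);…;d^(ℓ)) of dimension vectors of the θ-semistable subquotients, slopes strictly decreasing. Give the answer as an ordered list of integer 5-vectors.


Interval decomposition of M: I[1,1], I[1,2], I[1,5].
HN type (ℓ=3): μ^(1)=25; μ^(2)=5; μ^(3)=-7

((1, 0, 0, 0, 0); (1, 1, 0, 0, 0); (1, 1, 1, 1, 1))


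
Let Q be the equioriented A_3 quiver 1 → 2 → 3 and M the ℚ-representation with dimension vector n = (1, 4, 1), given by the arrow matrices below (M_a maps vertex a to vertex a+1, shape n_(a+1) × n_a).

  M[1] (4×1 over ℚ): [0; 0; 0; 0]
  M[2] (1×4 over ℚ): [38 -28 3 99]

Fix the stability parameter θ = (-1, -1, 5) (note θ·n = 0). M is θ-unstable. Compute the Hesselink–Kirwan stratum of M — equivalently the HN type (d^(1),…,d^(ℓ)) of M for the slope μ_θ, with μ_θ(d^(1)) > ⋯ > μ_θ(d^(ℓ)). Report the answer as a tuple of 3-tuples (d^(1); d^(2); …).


Via rank(M_{q-1}∘⋯∘M_p): M ≅ I[1,1], I[2,2]^3, I[2,3].
μ_θ-semistable layers: μ^(1)=5; μ^(2)=-1

((0, 0, 1); (1, 4, 0))


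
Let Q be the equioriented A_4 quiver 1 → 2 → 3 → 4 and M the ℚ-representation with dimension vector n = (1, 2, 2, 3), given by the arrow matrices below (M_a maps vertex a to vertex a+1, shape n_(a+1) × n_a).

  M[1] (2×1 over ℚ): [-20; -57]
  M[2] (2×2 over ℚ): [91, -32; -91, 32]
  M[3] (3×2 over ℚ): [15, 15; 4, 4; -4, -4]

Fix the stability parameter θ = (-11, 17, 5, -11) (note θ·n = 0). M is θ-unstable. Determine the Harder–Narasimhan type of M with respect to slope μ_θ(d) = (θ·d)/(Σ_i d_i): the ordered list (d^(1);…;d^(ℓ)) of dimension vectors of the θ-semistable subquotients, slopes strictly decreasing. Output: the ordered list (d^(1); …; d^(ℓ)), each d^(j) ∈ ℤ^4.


Barcode: M ≅ I[1,3], I[2,2], I[3,4], I[4,4]^2. HN layers by μ_θ (4 steps, strictly decreasing):
  μ^(1)=17; μ^(2)=11; μ^(3)=-3; μ^(4)=-11

((0, 1, 0, 0); (0, 1, 1, 0); (0, 0, 1, 1); (1, 0, 0, 2))


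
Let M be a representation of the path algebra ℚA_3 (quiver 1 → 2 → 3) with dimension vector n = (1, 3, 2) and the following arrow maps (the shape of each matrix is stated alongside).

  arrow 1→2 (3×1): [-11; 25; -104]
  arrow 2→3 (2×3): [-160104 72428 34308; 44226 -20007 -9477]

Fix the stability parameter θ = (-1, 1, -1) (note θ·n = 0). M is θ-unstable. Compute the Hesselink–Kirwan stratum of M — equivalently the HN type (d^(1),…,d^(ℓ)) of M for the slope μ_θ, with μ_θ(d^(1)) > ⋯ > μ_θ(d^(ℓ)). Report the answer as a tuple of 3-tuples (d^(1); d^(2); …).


Via rank(M_{q-1}∘⋯∘M_p): M ≅ I[1,3], I[2,2]^2, I[3,3].
μ_θ-semistable layers: μ^(1)=1; μ^(2)=0; μ^(3)=-1

((0, 2, 0); (0, 1, 1); (1, 0, 1))
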